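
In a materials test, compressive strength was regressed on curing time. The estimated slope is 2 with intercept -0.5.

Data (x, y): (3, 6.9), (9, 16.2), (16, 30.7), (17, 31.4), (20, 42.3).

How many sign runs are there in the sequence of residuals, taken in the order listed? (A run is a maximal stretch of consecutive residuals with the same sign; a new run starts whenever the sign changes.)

3 runs

x=3: ŷ = -0.5 + 2·3 = 5.5; r = 6.9 − 5.5 = 1.4
x=9: ŷ = -0.5 + 2·9 = 17.5; r = 16.2 − 17.5 = -1.3
x=16: ŷ = -0.5 + 2·16 = 31.5; r = 30.7 − 31.5 = -0.8
x=17: ŷ = -0.5 + 2·17 = 33.5; r = 31.4 − 33.5 = -2.1
x=20: ŷ = -0.5 + 2·20 = 39.5; r = 42.3 − 39.5 = 2.8
Signs: + − − − +
Runs: +×1, −×3, +×1 → 3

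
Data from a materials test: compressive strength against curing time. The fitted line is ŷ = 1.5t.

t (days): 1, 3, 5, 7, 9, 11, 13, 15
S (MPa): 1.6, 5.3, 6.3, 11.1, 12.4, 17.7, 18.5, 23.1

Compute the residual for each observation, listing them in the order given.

t=1: ŷ = 1.5·1 = 1.5; e = 1.6 − 1.5 = 0.1
t=3: ŷ = 1.5·3 = 4.5; e = 5.3 − 4.5 = 0.8
t=5: ŷ = 1.5·5 = 7.5; e = 6.3 − 7.5 = -1.2
t=7: ŷ = 1.5·7 = 10.5; e = 11.1 − 10.5 = 0.6
t=9: ŷ = 1.5·9 = 13.5; e = 12.4 − 13.5 = -1.1
t=11: ŷ = 1.5·11 = 16.5; e = 17.7 − 16.5 = 1.2
t=13: ŷ = 1.5·13 = 19.5; e = 18.5 − 19.5 = -1
t=15: ŷ = 1.5·15 = 22.5; e = 23.1 − 22.5 = 0.6

0.1, 0.8, -1.2, 0.6, -1.1, 1.2, -1, 0.6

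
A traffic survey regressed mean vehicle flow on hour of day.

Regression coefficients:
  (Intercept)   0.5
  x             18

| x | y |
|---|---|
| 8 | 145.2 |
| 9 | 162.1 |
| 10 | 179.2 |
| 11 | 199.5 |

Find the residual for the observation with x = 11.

e = 1

ŷ = 0.5 + 18·11 = 198.5
e = 199.5 − 198.5 = 1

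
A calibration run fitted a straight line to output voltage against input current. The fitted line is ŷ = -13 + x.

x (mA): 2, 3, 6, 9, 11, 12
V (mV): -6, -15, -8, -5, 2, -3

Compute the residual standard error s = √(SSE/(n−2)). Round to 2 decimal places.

s = 4.24

x=2: ŷ = -13 + 2 = -11; r = -6 − (-11) = 5
x=3: ŷ = -13 + 3 = -10; r = -15 − (-10) = -5
x=6: ŷ = -13 + 6 = -7; r = -8 − (-7) = -1
x=9: ŷ = -13 + 9 = -4; r = -5 − (-4) = -1
x=11: ŷ = -13 + 11 = -2; r = 2 − (-2) = 4
x=12: ŷ = -13 + 12 = -1; r = -3 − (-1) = -2
SSE = 25 + 25 + 1 + 1 + 16 + 4 = 72
s = √(72/4) = √18 ≈ 4.24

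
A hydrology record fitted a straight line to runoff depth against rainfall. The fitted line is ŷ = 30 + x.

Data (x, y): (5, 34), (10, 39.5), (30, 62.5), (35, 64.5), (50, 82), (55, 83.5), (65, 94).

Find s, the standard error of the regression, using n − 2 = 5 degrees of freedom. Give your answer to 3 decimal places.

s = 1.732

x=5: ŷ = 30 + 5 = 35; e = 34 − 35 = -1
x=10: ŷ = 30 + 10 = 40; e = 39.5 − 40 = -0.5
x=30: ŷ = 30 + 30 = 60; e = 62.5 − 60 = 2.5
x=35: ŷ = 30 + 35 = 65; e = 64.5 − 65 = -0.5
x=50: ŷ = 30 + 50 = 80; e = 82 − 80 = 2
x=55: ŷ = 30 + 55 = 85; e = 83.5 − 85 = -1.5
x=65: ŷ = 30 + 65 = 95; e = 94 − 95 = -1
SSE = 1 + 0.25 + 6.25 + 0.25 + 4 + 2.25 + 1 = 15
s = √(15/5) = √3 ≈ 1.732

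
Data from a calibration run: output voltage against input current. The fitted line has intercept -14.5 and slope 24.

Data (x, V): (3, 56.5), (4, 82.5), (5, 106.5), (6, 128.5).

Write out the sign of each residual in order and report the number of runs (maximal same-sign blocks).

3 runs

x=3: ŷ = -14.5 + 24·3 = 57.5; r = 56.5 − 57.5 = -1
x=4: ŷ = -14.5 + 24·4 = 81.5; r = 82.5 − 81.5 = 1
x=5: ŷ = -14.5 + 24·5 = 105.5; r = 106.5 − 105.5 = 1
x=6: ŷ = -14.5 + 24·6 = 129.5; r = 128.5 − 129.5 = -1
Signs: − + + −
Runs: −×1, +×2, −×1 → 3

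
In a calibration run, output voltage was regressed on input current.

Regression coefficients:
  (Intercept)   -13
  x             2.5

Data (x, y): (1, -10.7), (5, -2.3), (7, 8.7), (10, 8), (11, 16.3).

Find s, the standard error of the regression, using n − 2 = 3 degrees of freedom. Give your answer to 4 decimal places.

s = 3.6588

x=1: ŷ = -13 + 2.5·1 = -10.5; e = -10.7 − (-10.5) = -0.2
x=5: ŷ = -13 + 2.5·5 = -0.5; e = -2.3 − (-0.5) = -1.8
x=7: ŷ = -13 + 2.5·7 = 4.5; e = 8.7 − 4.5 = 4.2
x=10: ŷ = -13 + 2.5·10 = 12; e = 8 − 12 = -4
x=11: ŷ = -13 + 2.5·11 = 14.5; e = 16.3 − 14.5 = 1.8
SSE = 0.04 + 3.24 + 17.64 + 16 + 3.24 = 40.16
s = √(40.16/3) = √13.3867 ≈ 3.6588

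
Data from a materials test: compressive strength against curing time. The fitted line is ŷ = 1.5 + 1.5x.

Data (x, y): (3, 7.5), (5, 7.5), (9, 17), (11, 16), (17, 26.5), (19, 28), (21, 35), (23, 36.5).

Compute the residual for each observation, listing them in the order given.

1.5, -1.5, 2, -2, -0.5, -2, 2, 0.5

x=3: ŷ = 1.5 + 1.5·3 = 6; r = 7.5 − 6 = 1.5
x=5: ŷ = 1.5 + 1.5·5 = 9; r = 7.5 − 9 = -1.5
x=9: ŷ = 1.5 + 1.5·9 = 15; r = 17 − 15 = 2
x=11: ŷ = 1.5 + 1.5·11 = 18; r = 16 − 18 = -2
x=17: ŷ = 1.5 + 1.5·17 = 27; r = 26.5 − 27 = -0.5
x=19: ŷ = 1.5 + 1.5·19 = 30; r = 28 − 30 = -2
x=21: ŷ = 1.5 + 1.5·21 = 33; r = 35 − 33 = 2
x=23: ŷ = 1.5 + 1.5·23 = 36; r = 36.5 − 36 = 0.5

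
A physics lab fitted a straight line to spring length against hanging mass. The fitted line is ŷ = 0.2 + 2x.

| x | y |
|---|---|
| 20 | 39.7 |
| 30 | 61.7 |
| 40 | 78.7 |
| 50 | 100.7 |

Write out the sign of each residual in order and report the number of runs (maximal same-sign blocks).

4 runs

x=20: ŷ = 0.2 + 2·20 = 40.2; r = 39.7 − 40.2 = -0.5
x=30: ŷ = 0.2 + 2·30 = 60.2; r = 61.7 − 60.2 = 1.5
x=40: ŷ = 0.2 + 2·40 = 80.2; r = 78.7 − 80.2 = -1.5
x=50: ŷ = 0.2 + 2·50 = 100.2; r = 100.7 − 100.2 = 0.5
Signs: − + − +
Runs: −×1, +×1, −×1, +×1 → 4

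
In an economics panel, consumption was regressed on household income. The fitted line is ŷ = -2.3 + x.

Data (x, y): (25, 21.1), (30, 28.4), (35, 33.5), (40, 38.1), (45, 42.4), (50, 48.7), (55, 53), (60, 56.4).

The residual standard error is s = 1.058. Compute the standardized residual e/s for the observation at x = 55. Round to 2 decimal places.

ŷ = -2.3 + 55 = 52.7
e = 53 − 52.7 = 0.3
e/s = 0.3 / 1.058 = 0.28

0.28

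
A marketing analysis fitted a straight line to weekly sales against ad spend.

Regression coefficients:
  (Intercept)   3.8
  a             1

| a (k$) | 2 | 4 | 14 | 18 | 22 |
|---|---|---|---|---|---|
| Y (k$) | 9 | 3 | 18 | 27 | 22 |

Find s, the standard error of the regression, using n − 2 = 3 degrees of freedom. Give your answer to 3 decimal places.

a=2: ŷ = 3.8 + 2 = 5.8; e = 9 − 5.8 = 3.2
a=4: ŷ = 3.8 + 4 = 7.8; e = 3 − 7.8 = -4.8
a=14: ŷ = 3.8 + 14 = 17.8; e = 18 − 17.8 = 0.2
a=18: ŷ = 3.8 + 18 = 21.8; e = 27 − 21.8 = 5.2
a=22: ŷ = 3.8 + 22 = 25.8; e = 22 − 25.8 = -3.8
SSE = 10.24 + 23.04 + 0.04 + 27.04 + 14.44 = 74.8
s = √(74.8/3) = √24.9333 ≈ 4.993

s = 4.993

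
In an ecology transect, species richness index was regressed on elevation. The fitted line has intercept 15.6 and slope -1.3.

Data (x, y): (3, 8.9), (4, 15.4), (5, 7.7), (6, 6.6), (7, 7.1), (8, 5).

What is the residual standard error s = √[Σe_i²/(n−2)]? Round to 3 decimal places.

x=3: ŷ = 15.6 − 1.3·3 = 11.7; e = 8.9 − 11.7 = -2.8
x=4: ŷ = 15.6 − 1.3·4 = 10.4; e = 15.4 − 10.4 = 5
x=5: ŷ = 15.6 − 1.3·5 = 9.1; e = 7.7 − 9.1 = -1.4
x=6: ŷ = 15.6 − 1.3·6 = 7.8; e = 6.6 − 7.8 = -1.2
x=7: ŷ = 15.6 − 1.3·7 = 6.5; e = 7.1 − 6.5 = 0.6
x=8: ŷ = 15.6 − 1.3·8 = 5.2; e = 5 − 5.2 = -0.2
SSE = 7.84 + 25 + 1.96 + 1.44 + 0.36 + 0.04 = 36.64
s = √(36.64/4) = √9.16 ≈ 3.027

s = 3.027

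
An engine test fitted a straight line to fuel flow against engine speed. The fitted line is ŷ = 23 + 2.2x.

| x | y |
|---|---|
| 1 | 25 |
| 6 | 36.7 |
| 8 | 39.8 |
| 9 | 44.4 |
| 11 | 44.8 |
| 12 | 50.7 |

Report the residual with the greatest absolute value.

r = -2.4

x=1: ŷ = 23 + 2.2·1 = 25.2; r = 25 − 25.2 = -0.2
x=6: ŷ = 23 + 2.2·6 = 36.2; r = 36.7 − 36.2 = 0.5
x=8: ŷ = 23 + 2.2·8 = 40.6; r = 39.8 − 40.6 = -0.8
x=9: ŷ = 23 + 2.2·9 = 42.8; r = 44.4 − 42.8 = 1.6
x=11: ŷ = 23 + 2.2·11 = 47.2; r = 44.8 − 47.2 = -2.4
x=12: ŷ = 23 + 2.2·12 = 49.4; r = 50.7 − 49.4 = 1.3
Largest |r| is 2.4 at x = 11, residual -2.4.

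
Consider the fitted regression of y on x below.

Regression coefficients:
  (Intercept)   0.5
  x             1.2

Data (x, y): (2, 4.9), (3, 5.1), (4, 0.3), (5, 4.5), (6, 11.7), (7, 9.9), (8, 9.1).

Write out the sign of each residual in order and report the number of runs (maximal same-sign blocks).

4 runs

x=2: ŷ = 0.5 + 1.2·2 = 2.9; e = 4.9 − 2.9 = 2
x=3: ŷ = 0.5 + 1.2·3 = 4.1; e = 5.1 − 4.1 = 1
x=4: ŷ = 0.5 + 1.2·4 = 5.3; e = 0.3 − 5.3 = -5
x=5: ŷ = 0.5 + 1.2·5 = 6.5; e = 4.5 − 6.5 = -2
x=6: ŷ = 0.5 + 1.2·6 = 7.7; e = 11.7 − 7.7 = 4
x=7: ŷ = 0.5 + 1.2·7 = 8.9; e = 9.9 − 8.9 = 1
x=8: ŷ = 0.5 + 1.2·8 = 10.1; e = 9.1 − 10.1 = -1
Signs: + + − − + + −
Runs: +×2, −×2, +×2, −×1 → 4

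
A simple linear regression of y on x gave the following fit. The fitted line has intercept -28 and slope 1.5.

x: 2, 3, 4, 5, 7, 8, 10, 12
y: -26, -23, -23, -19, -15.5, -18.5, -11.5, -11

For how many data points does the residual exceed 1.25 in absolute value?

x=2: ŷ = -28 + 1.5·2 = -25; r = -26 − (-25) = -1
x=3: ŷ = -28 + 1.5·3 = -23.5; r = -23 − (-23.5) = 0.5
x=4: ŷ = -28 + 1.5·4 = -22; r = -23 − (-22) = -1
x=5: ŷ = -28 + 1.5·5 = -20.5; r = -19 − (-20.5) = 1.5
x=7: ŷ = -28 + 1.5·7 = -17.5; r = -15.5 − (-17.5) = 2
x=8: ŷ = -28 + 1.5·8 = -16; r = -18.5 − (-16) = -2.5
x=10: ŷ = -28 + 1.5·10 = -13; r = -11.5 − (-13) = 1.5
x=12: ŷ = -28 + 1.5·12 = -10; r = -11 − (-10) = -1
|r| > 1.25: x=5 (|r|=1.5), x=7 (|r|=2), x=8 (|r|=2.5), x=10 (|r|=1.5) → 4

4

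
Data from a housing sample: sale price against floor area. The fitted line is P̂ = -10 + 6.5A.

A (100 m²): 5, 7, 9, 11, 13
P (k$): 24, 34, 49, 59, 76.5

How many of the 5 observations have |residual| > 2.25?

1

A=5: P̂ = -10 + 6.5·5 = 22.5; r = 24 − 22.5 = 1.5
A=7: P̂ = -10 + 6.5·7 = 35.5; r = 34 − 35.5 = -1.5
A=9: P̂ = -10 + 6.5·9 = 48.5; r = 49 − 48.5 = 0.5
A=11: P̂ = -10 + 6.5·11 = 61.5; r = 59 − 61.5 = -2.5
A=13: P̂ = -10 + 6.5·13 = 74.5; r = 76.5 − 74.5 = 2
|r| > 2.25: A=11 (|r|=2.5) → 1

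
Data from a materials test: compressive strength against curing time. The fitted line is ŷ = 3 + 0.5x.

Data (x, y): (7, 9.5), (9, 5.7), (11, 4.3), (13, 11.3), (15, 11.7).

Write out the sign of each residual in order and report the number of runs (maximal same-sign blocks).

3 runs

x=7: ŷ = 3 + 0.5·7 = 6.5; r = 9.5 − 6.5 = 3
x=9: ŷ = 3 + 0.5·9 = 7.5; r = 5.7 − 7.5 = -1.8
x=11: ŷ = 3 + 0.5·11 = 8.5; r = 4.3 − 8.5 = -4.2
x=13: ŷ = 3 + 0.5·13 = 9.5; r = 11.3 − 9.5 = 1.8
x=15: ŷ = 3 + 0.5·15 = 10.5; r = 11.7 − 10.5 = 1.2
Signs: + − − + +
Runs: +×1, −×2, +×2 → 3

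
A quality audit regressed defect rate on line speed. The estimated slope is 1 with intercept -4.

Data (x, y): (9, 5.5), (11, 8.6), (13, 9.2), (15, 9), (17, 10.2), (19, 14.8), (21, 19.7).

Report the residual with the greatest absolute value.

e = -2.8

x=9: ŷ = -4 + 9 = 5; e = 5.5 − 5 = 0.5
x=11: ŷ = -4 + 11 = 7; e = 8.6 − 7 = 1.6
x=13: ŷ = -4 + 13 = 9; e = 9.2 − 9 = 0.2
x=15: ŷ = -4 + 15 = 11; e = 9 − 11 = -2
x=17: ŷ = -4 + 17 = 13; e = 10.2 − 13 = -2.8
x=19: ŷ = -4 + 19 = 15; e = 14.8 − 15 = -0.2
x=21: ŷ = -4 + 21 = 17; e = 19.7 − 17 = 2.7
Largest |e| is 2.8 at x = 17, residual -2.8.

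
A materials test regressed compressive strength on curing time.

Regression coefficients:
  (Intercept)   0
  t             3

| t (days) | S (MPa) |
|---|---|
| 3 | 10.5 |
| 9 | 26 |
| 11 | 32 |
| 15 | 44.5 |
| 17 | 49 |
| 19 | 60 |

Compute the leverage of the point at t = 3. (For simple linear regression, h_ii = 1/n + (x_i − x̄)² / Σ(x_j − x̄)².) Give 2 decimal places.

h = 0.67

t̄ = (3 + 9 + 11 + 15 + 17 + 19)/6 = 12.3333
Σ(t − t̄)² = 87.1111 + 11.1111 + 1.77778 + 7.11111 + 21.7778 + 44.4444 = 173.333
h = 1/6 + (-9.33333)²/173.333 = 0.166667 + 0.502564 = 0.67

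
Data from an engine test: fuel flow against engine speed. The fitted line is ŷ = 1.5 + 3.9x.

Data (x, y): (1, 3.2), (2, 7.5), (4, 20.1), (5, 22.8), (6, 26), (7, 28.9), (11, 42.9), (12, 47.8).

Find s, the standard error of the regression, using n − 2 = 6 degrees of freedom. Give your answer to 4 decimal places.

s = 2.0017

x=1: ŷ = 1.5 + 3.9·1 = 5.4; e = 3.2 − 5.4 = -2.2
x=2: ŷ = 1.5 + 3.9·2 = 9.3; e = 7.5 − 9.3 = -1.8
x=4: ŷ = 1.5 + 3.9·4 = 17.1; e = 20.1 − 17.1 = 3
x=5: ŷ = 1.5 + 3.9·5 = 21; e = 22.8 − 21 = 1.8
x=6: ŷ = 1.5 + 3.9·6 = 24.9; e = 26 − 24.9 = 1.1
x=7: ŷ = 1.5 + 3.9·7 = 28.8; e = 28.9 − 28.8 = 0.1
x=11: ŷ = 1.5 + 3.9·11 = 44.4; e = 42.9 − 44.4 = -1.5
x=12: ŷ = 1.5 + 3.9·12 = 48.3; e = 47.8 − 48.3 = -0.5
SSE = 4.84 + 3.24 + 9 + 3.24 + 1.21 + 0.01 + 2.25 + 0.25 = 24.04
s = √(24.04/6) = √4.00667 ≈ 2.0017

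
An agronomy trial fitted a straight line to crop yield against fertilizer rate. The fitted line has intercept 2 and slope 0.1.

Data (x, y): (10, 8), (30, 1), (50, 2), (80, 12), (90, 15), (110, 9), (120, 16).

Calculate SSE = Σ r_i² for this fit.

x=10: ŷ = 2 + 0.1·10 = 3; r = 8 − 3 = 5
x=30: ŷ = 2 + 0.1·30 = 5; r = 1 − 5 = -4
x=50: ŷ = 2 + 0.1·50 = 7; r = 2 − 7 = -5
x=80: ŷ = 2 + 0.1·80 = 10; r = 12 − 10 = 2
x=90: ŷ = 2 + 0.1·90 = 11; r = 15 − 11 = 4
x=110: ŷ = 2 + 0.1·110 = 13; r = 9 − 13 = -4
x=120: ŷ = 2 + 0.1·120 = 14; r = 16 − 14 = 2
SSE = 25 + 16 + 25 + 4 + 16 + 16 + 4 = 106

SSE = 106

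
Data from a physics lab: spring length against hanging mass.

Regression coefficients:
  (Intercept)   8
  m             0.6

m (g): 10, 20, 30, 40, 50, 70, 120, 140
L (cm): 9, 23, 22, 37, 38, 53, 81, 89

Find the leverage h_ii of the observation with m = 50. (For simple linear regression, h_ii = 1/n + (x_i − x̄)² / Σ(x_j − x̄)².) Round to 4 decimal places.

h = 0.1314

m̄ = (10 + 20 + 30 + 40 + 50 + 70 + 120 + 140)/8 = 60
Σ(m − m̄)² = 2500 + 1600 + 900 + 400 + 100 + 100 + 3600 + 6400 = 15600
h = 1/8 + (-10)²/15600 = 0.125 + 0.00641026 = 0.1314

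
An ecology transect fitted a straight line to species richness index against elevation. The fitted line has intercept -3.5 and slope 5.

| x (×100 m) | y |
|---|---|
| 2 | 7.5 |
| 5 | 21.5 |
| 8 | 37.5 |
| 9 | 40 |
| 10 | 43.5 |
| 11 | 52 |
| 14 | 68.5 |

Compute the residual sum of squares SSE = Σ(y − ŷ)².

SSE = 17.5

x=2: ŷ = -3.5 + 5·2 = 6.5; e = 7.5 − 6.5 = 1
x=5: ŷ = -3.5 + 5·5 = 21.5; e = 21.5 − 21.5 = 0
x=8: ŷ = -3.5 + 5·8 = 36.5; e = 37.5 − 36.5 = 1
x=9: ŷ = -3.5 + 5·9 = 41.5; e = 40 − 41.5 = -1.5
x=10: ŷ = -3.5 + 5·10 = 46.5; e = 43.5 − 46.5 = -3
x=11: ŷ = -3.5 + 5·11 = 51.5; e = 52 − 51.5 = 0.5
x=14: ŷ = -3.5 + 5·14 = 66.5; e = 68.5 − 66.5 = 2
SSE = 1 + 0 + 1 + 2.25 + 9 + 0.25 + 4 = 17.5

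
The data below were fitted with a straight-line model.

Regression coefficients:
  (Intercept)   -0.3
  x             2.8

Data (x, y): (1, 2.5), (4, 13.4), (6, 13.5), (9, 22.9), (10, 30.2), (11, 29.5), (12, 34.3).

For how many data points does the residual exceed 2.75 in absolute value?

1

x=1: ŷ = -0.3 + 2.8·1 = 2.5; r = 2.5 − 2.5 = 0
x=4: ŷ = -0.3 + 2.8·4 = 10.9; r = 13.4 − 10.9 = 2.5
x=6: ŷ = -0.3 + 2.8·6 = 16.5; r = 13.5 − 16.5 = -3
x=9: ŷ = -0.3 + 2.8·9 = 24.9; r = 22.9 − 24.9 = -2
x=10: ŷ = -0.3 + 2.8·10 = 27.7; r = 30.2 − 27.7 = 2.5
x=11: ŷ = -0.3 + 2.8·11 = 30.5; r = 29.5 − 30.5 = -1
x=12: ŷ = -0.3 + 2.8·12 = 33.3; r = 34.3 − 33.3 = 1
|r| > 2.75: x=6 (|r|=3) → 1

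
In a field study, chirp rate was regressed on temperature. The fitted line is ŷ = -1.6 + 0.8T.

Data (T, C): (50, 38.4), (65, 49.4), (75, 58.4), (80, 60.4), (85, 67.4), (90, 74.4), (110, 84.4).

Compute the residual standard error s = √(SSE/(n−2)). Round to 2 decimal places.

s = 2.28

T=50: ŷ = -1.6 + 0.8·50 = 38.4; r = 38.4 − 38.4 = 0
T=65: ŷ = -1.6 + 0.8·65 = 50.4; r = 49.4 − 50.4 = -1
T=75: ŷ = -1.6 + 0.8·75 = 58.4; r = 58.4 − 58.4 = 0
T=80: ŷ = -1.6 + 0.8·80 = 62.4; r = 60.4 − 62.4 = -2
T=85: ŷ = -1.6 + 0.8·85 = 66.4; r = 67.4 − 66.4 = 1
T=90: ŷ = -1.6 + 0.8·90 = 70.4; r = 74.4 − 70.4 = 4
T=110: ŷ = -1.6 + 0.8·110 = 86.4; r = 84.4 − 86.4 = -2
SSE = 0 + 1 + 0 + 4 + 1 + 16 + 4 = 26
s = √(26/5) = √5.2 ≈ 2.28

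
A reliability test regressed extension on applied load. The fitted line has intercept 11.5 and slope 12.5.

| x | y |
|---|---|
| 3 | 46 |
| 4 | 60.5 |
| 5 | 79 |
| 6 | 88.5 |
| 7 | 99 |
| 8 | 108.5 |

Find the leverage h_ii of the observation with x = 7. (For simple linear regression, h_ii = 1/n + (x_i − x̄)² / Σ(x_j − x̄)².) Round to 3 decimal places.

x̄ = (3 + 4 + 5 + 6 + 7 + 8)/6 = 5.5
Σ(x − x̄)² = 6.25 + 2.25 + 0.25 + 0.25 + 2.25 + 6.25 = 17.5
h = 1/6 + (1.5)²/17.5 = 0.166667 + 0.128571 = 0.295

h = 0.295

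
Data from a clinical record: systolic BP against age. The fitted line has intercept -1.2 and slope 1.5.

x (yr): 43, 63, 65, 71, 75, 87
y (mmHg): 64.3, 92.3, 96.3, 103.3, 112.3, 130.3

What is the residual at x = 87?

r = 1

ŷ = -1.2 + 1.5·87 = 129.3
r = 130.3 − 129.3 = 1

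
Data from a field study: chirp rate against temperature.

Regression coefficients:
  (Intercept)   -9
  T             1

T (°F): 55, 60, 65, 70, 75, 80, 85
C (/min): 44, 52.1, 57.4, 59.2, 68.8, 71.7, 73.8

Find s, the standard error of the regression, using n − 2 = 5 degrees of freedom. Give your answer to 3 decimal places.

s = 2.172

T=55: ŷ = -9 + 55 = 46; r = 44 − 46 = -2
T=60: ŷ = -9 + 60 = 51; r = 52.1 − 51 = 1.1
T=65: ŷ = -9 + 65 = 56; r = 57.4 − 56 = 1.4
T=70: ŷ = -9 + 70 = 61; r = 59.2 − 61 = -1.8
T=75: ŷ = -9 + 75 = 66; r = 68.8 − 66 = 2.8
T=80: ŷ = -9 + 80 = 71; r = 71.7 − 71 = 0.7
T=85: ŷ = -9 + 85 = 76; r = 73.8 − 76 = -2.2
SSE = 4 + 1.21 + 1.96 + 3.24 + 7.84 + 0.49 + 4.84 = 23.58
s = √(23.58/5) = √4.716 ≈ 2.172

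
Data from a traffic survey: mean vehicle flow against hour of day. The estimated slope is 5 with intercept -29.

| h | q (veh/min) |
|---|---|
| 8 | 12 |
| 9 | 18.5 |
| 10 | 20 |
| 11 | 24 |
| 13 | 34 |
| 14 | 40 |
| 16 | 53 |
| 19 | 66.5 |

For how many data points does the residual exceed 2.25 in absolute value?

h=8: q̂ = -29 + 5·8 = 11; e = 12 − 11 = 1
h=9: q̂ = -29 + 5·9 = 16; e = 18.5 − 16 = 2.5
h=10: q̂ = -29 + 5·10 = 21; e = 20 − 21 = -1
h=11: q̂ = -29 + 5·11 = 26; e = 24 − 26 = -2
h=13: q̂ = -29 + 5·13 = 36; e = 34 − 36 = -2
h=14: q̂ = -29 + 5·14 = 41; e = 40 − 41 = -1
h=16: q̂ = -29 + 5·16 = 51; e = 53 − 51 = 2
h=19: q̂ = -29 + 5·19 = 66; e = 66.5 − 66 = 0.5
|e| > 2.25: h=9 (|e|=2.5) → 1

1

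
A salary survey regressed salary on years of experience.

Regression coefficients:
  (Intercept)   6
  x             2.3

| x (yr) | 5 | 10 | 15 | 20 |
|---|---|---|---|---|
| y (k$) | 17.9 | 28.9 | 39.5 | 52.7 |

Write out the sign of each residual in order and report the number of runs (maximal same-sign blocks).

3 runs

x=5: ŷ = 6 + 2.3·5 = 17.5; e = 17.9 − 17.5 = 0.4
x=10: ŷ = 6 + 2.3·10 = 29; e = 28.9 − 29 = -0.1
x=15: ŷ = 6 + 2.3·15 = 40.5; e = 39.5 − 40.5 = -1
x=20: ŷ = 6 + 2.3·20 = 52; e = 52.7 − 52 = 0.7
Signs: + − − +
Runs: +×1, −×2, +×1 → 3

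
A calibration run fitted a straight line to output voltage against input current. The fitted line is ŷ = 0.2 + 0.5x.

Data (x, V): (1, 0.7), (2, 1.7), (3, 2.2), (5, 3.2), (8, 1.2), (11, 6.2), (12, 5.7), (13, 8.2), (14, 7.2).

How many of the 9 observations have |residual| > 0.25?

x=1: ŷ = 0.2 + 0.5·1 = 0.7; e = 0.7 − 0.7 = 0
x=2: ŷ = 0.2 + 0.5·2 = 1.2; e = 1.7 − 1.2 = 0.5
x=3: ŷ = 0.2 + 0.5·3 = 1.7; e = 2.2 − 1.7 = 0.5
x=5: ŷ = 0.2 + 0.5·5 = 2.7; e = 3.2 − 2.7 = 0.5
x=8: ŷ = 0.2 + 0.5·8 = 4.2; e = 1.2 − 4.2 = -3
x=11: ŷ = 0.2 + 0.5·11 = 5.7; e = 6.2 − 5.7 = 0.5
x=12: ŷ = 0.2 + 0.5·12 = 6.2; e = 5.7 − 6.2 = -0.5
x=13: ŷ = 0.2 + 0.5·13 = 6.7; e = 8.2 − 6.7 = 1.5
x=14: ŷ = 0.2 + 0.5·14 = 7.2; e = 7.2 − 7.2 = 0
|e| > 0.25: x=2 (|e|=0.5), x=3 (|e|=0.5), x=5 (|e|=0.5), x=8 (|e|=3), x=11 (|e|=0.5), x=12 (|e|=0.5), x=13 (|e|=1.5) → 7

7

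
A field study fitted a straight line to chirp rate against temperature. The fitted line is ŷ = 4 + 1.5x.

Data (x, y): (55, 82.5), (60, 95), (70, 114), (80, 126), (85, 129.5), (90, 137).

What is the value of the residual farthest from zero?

x=55: ŷ = 4 + 1.5·55 = 86.5; r = 82.5 − 86.5 = -4
x=60: ŷ = 4 + 1.5·60 = 94; r = 95 − 94 = 1
x=70: ŷ = 4 + 1.5·70 = 109; r = 114 − 109 = 5
x=80: ŷ = 4 + 1.5·80 = 124; r = 126 − 124 = 2
x=85: ŷ = 4 + 1.5·85 = 131.5; r = 129.5 − 131.5 = -2
x=90: ŷ = 4 + 1.5·90 = 139; r = 137 − 139 = -2
Largest |r| is 5 at x = 70, residual 5.

r = 5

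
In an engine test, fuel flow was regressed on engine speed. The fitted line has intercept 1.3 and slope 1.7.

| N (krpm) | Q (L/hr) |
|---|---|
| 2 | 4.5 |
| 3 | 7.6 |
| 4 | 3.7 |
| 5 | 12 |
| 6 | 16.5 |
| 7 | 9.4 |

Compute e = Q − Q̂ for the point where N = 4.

Q̂ = 1.3 + 1.7·4 = 8.1
e = 3.7 − 8.1 = -4.4

e = -4.4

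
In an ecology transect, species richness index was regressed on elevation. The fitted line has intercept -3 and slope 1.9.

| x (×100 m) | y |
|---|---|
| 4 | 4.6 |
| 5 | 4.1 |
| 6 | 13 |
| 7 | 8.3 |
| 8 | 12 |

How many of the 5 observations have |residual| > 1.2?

x=4: ŷ = -3 + 1.9·4 = 4.6; r = 4.6 − 4.6 = 0
x=5: ŷ = -3 + 1.9·5 = 6.5; r = 4.1 − 6.5 = -2.4
x=6: ŷ = -3 + 1.9·6 = 8.4; r = 13 − 8.4 = 4.6
x=7: ŷ = -3 + 1.9·7 = 10.3; r = 8.3 − 10.3 = -2
x=8: ŷ = -3 + 1.9·8 = 12.2; r = 12 − 12.2 = -0.2
|r| > 1.2: x=5 (|r|=2.4), x=6 (|r|=4.6), x=7 (|r|=2) → 3

3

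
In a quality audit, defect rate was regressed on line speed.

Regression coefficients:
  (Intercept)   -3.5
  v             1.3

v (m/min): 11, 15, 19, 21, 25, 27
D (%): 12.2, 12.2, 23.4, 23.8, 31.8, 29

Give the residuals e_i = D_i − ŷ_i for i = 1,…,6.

1.4, -3.8, 2.2, 0, 2.8, -2.6

v=11: ŷ = -3.5 + 1.3·11 = 10.8; e = 12.2 − 10.8 = 1.4
v=15: ŷ = -3.5 + 1.3·15 = 16; e = 12.2 − 16 = -3.8
v=19: ŷ = -3.5 + 1.3·19 = 21.2; e = 23.4 − 21.2 = 2.2
v=21: ŷ = -3.5 + 1.3·21 = 23.8; e = 23.8 − 23.8 = 0
v=25: ŷ = -3.5 + 1.3·25 = 29; e = 31.8 − 29 = 2.8
v=27: ŷ = -3.5 + 1.3·27 = 31.6; e = 29 − 31.6 = -2.6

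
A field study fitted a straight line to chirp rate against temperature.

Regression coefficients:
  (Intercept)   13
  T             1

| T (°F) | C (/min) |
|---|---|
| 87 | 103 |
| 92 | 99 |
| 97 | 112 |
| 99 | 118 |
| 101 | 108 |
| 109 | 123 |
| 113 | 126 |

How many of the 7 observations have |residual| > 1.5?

5

T=87: ŷ = 13 + 87 = 100; r = 103 − 100 = 3
T=92: ŷ = 13 + 92 = 105; r = 99 − 105 = -6
T=97: ŷ = 13 + 97 = 110; r = 112 − 110 = 2
T=99: ŷ = 13 + 99 = 112; r = 118 − 112 = 6
T=101: ŷ = 13 + 101 = 114; r = 108 − 114 = -6
T=109: ŷ = 13 + 109 = 122; r = 123 − 122 = 1
T=113: ŷ = 13 + 113 = 126; r = 126 − 126 = 0
|r| > 1.5: T=87 (|r|=3), T=92 (|r|=6), T=97 (|r|=2), T=99 (|r|=6), T=101 (|r|=6) → 5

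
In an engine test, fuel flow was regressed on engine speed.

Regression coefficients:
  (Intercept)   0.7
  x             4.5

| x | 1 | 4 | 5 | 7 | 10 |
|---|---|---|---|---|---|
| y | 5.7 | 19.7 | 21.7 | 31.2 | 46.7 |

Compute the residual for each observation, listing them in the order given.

0.5, 1, -1.5, -1, 1

x=1: ŷ = 0.7 + 4.5·1 = 5.2; r = 5.7 − 5.2 = 0.5
x=4: ŷ = 0.7 + 4.5·4 = 18.7; r = 19.7 − 18.7 = 1
x=5: ŷ = 0.7 + 4.5·5 = 23.2; r = 21.7 − 23.2 = -1.5
x=7: ŷ = 0.7 + 4.5·7 = 32.2; r = 31.2 − 32.2 = -1
x=10: ŷ = 0.7 + 4.5·10 = 45.7; r = 46.7 − 45.7 = 1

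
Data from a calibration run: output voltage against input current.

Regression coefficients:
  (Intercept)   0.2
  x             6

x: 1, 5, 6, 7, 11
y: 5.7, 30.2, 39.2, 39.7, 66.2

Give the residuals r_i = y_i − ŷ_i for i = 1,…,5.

-0.5, 0, 3, -2.5, 0

x=1: ŷ = 0.2 + 6·1 = 6.2; r = 5.7 − 6.2 = -0.5
x=5: ŷ = 0.2 + 6·5 = 30.2; r = 30.2 − 30.2 = 0
x=6: ŷ = 0.2 + 6·6 = 36.2; r = 39.2 − 36.2 = 3
x=7: ŷ = 0.2 + 6·7 = 42.2; r = 39.7 − 42.2 = -2.5
x=11: ŷ = 0.2 + 6·11 = 66.2; r = 66.2 − 66.2 = 0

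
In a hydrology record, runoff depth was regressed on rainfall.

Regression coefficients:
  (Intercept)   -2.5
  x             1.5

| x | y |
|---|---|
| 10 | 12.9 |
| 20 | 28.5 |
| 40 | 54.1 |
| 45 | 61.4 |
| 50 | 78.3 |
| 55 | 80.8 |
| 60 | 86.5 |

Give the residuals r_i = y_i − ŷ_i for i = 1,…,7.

0.4, 1, -3.4, -3.6, 5.8, 0.8, -1

x=10: ŷ = -2.5 + 1.5·10 = 12.5; r = 12.9 − 12.5 = 0.4
x=20: ŷ = -2.5 + 1.5·20 = 27.5; r = 28.5 − 27.5 = 1
x=40: ŷ = -2.5 + 1.5·40 = 57.5; r = 54.1 − 57.5 = -3.4
x=45: ŷ = -2.5 + 1.5·45 = 65; r = 61.4 − 65 = -3.6
x=50: ŷ = -2.5 + 1.5·50 = 72.5; r = 78.3 − 72.5 = 5.8
x=55: ŷ = -2.5 + 1.5·55 = 80; r = 80.8 − 80 = 0.8
x=60: ŷ = -2.5 + 1.5·60 = 87.5; r = 86.5 − 87.5 = -1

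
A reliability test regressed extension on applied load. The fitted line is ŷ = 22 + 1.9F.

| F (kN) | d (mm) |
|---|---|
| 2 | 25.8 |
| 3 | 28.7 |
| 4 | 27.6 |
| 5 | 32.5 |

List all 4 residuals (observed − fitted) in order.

F=2: ŷ = 22 + 1.9·2 = 25.8; e = 25.8 − 25.8 = 0
F=3: ŷ = 22 + 1.9·3 = 27.7; e = 28.7 − 27.7 = 1
F=4: ŷ = 22 + 1.9·4 = 29.6; e = 27.6 − 29.6 = -2
F=5: ŷ = 22 + 1.9·5 = 31.5; e = 32.5 − 31.5 = 1

0, 1, -2, 1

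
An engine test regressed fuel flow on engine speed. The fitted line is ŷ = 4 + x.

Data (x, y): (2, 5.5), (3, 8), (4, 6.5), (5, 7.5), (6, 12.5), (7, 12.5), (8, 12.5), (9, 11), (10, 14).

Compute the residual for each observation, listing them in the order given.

x=2: ŷ = 4 + 2 = 6; e = 5.5 − 6 = -0.5
x=3: ŷ = 4 + 3 = 7; e = 8 − 7 = 1
x=4: ŷ = 4 + 4 = 8; e = 6.5 − 8 = -1.5
x=5: ŷ = 4 + 5 = 9; e = 7.5 − 9 = -1.5
x=6: ŷ = 4 + 6 = 10; e = 12.5 − 10 = 2.5
x=7: ŷ = 4 + 7 = 11; e = 12.5 − 11 = 1.5
x=8: ŷ = 4 + 8 = 12; e = 12.5 − 12 = 0.5
x=9: ŷ = 4 + 9 = 13; e = 11 − 13 = -2
x=10: ŷ = 4 + 10 = 14; e = 14 − 14 = 0

-0.5, 1, -1.5, -1.5, 2.5, 1.5, 0.5, -2, 0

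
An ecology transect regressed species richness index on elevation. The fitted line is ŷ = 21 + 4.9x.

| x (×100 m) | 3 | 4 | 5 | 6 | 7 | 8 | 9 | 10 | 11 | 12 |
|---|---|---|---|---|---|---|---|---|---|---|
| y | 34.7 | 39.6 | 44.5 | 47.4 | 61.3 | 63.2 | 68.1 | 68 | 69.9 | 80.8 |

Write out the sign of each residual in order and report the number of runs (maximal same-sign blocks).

4 runs

x=3: ŷ = 21 + 4.9·3 = 35.7; e = 34.7 − 35.7 = -1
x=4: ŷ = 21 + 4.9·4 = 40.6; e = 39.6 − 40.6 = -1
x=5: ŷ = 21 + 4.9·5 = 45.5; e = 44.5 − 45.5 = -1
x=6: ŷ = 21 + 4.9·6 = 50.4; e = 47.4 − 50.4 = -3
x=7: ŷ = 21 + 4.9·7 = 55.3; e = 61.3 − 55.3 = 6
x=8: ŷ = 21 + 4.9·8 = 60.2; e = 63.2 − 60.2 = 3
x=9: ŷ = 21 + 4.9·9 = 65.1; e = 68.1 − 65.1 = 3
x=10: ŷ = 21 + 4.9·10 = 70; e = 68 − 70 = -2
x=11: ŷ = 21 + 4.9·11 = 74.9; e = 69.9 − 74.9 = -5
x=12: ŷ = 21 + 4.9·12 = 79.8; e = 80.8 − 79.8 = 1
Signs: − − − − + + + − − +
Runs: −×4, +×3, −×2, +×1 → 4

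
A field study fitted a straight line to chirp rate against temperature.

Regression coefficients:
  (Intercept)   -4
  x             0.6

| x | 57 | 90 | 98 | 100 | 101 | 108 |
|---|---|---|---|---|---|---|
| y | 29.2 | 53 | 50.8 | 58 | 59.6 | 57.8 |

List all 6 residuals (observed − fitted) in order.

x=57: ŷ = -4 + 0.6·57 = 30.2; r = 29.2 − 30.2 = -1
x=90: ŷ = -4 + 0.6·90 = 50; r = 53 − 50 = 3
x=98: ŷ = -4 + 0.6·98 = 54.8; r = 50.8 − 54.8 = -4
x=100: ŷ = -4 + 0.6·100 = 56; r = 58 − 56 = 2
x=101: ŷ = -4 + 0.6·101 = 56.6; r = 59.6 − 56.6 = 3
x=108: ŷ = -4 + 0.6·108 = 60.8; r = 57.8 − 60.8 = -3

-1, 3, -4, 2, 3, -3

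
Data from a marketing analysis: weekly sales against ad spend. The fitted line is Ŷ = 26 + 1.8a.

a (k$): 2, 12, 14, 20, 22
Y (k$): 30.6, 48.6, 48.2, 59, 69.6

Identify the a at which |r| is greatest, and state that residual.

a = 22, r = 4

a=2: Ŷ = 26 + 1.8·2 = 29.6; r = 30.6 − 29.6 = 1
a=12: Ŷ = 26 + 1.8·12 = 47.6; r = 48.6 − 47.6 = 1
a=14: Ŷ = 26 + 1.8·14 = 51.2; r = 48.2 − 51.2 = -3
a=20: Ŷ = 26 + 1.8·20 = 62; r = 59 − 62 = -3
a=22: Ŷ = 26 + 1.8·22 = 65.6; r = 69.6 − 65.6 = 4
Largest |r| is 4 at a = 22, residual 4.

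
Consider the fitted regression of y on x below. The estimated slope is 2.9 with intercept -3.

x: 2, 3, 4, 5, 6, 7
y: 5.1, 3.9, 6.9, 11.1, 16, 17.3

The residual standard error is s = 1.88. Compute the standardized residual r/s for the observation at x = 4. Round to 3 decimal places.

-0.904

ŷ = -3 + 2.9·4 = 8.6
r = 6.9 − 8.6 = -1.7
r/s = -1.7 / 1.88 = -0.904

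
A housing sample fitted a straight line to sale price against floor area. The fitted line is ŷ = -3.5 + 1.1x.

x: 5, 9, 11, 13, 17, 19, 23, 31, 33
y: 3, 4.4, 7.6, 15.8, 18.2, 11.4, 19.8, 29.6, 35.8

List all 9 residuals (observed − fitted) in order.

x=5: ŷ = -3.5 + 1.1·5 = 2; e = 3 − 2 = 1
x=9: ŷ = -3.5 + 1.1·9 = 6.4; e = 4.4 − 6.4 = -2
x=11: ŷ = -3.5 + 1.1·11 = 8.6; e = 7.6 − 8.6 = -1
x=13: ŷ = -3.5 + 1.1·13 = 10.8; e = 15.8 − 10.8 = 5
x=17: ŷ = -3.5 + 1.1·17 = 15.2; e = 18.2 − 15.2 = 3
x=19: ŷ = -3.5 + 1.1·19 = 17.4; e = 11.4 − 17.4 = -6
x=23: ŷ = -3.5 + 1.1·23 = 21.8; e = 19.8 − 21.8 = -2
x=31: ŷ = -3.5 + 1.1·31 = 30.6; e = 29.6 − 30.6 = -1
x=33: ŷ = -3.5 + 1.1·33 = 32.8; e = 35.8 − 32.8 = 3

1, -2, -1, 5, 3, -6, -2, -1, 3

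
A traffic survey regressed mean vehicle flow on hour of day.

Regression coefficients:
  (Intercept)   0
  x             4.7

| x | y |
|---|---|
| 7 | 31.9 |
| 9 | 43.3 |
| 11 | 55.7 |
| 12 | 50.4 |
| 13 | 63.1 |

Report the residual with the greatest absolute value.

e = -6

x=7: ŷ = 4.7·7 = 32.9; e = 31.9 − 32.9 = -1
x=9: ŷ = 4.7·9 = 42.3; e = 43.3 − 42.3 = 1
x=11: ŷ = 4.7·11 = 51.7; e = 55.7 − 51.7 = 4
x=12: ŷ = 4.7·12 = 56.4; e = 50.4 − 56.4 = -6
x=13: ŷ = 4.7·13 = 61.1; e = 63.1 − 61.1 = 2
Largest |e| is 6 at x = 12, residual -6.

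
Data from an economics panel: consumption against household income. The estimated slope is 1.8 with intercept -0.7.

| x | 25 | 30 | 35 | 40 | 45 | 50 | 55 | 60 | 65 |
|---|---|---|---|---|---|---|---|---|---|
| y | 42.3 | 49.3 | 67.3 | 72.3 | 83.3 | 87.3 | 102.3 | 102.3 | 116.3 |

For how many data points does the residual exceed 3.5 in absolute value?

x=25: ŷ = -0.7 + 1.8·25 = 44.3; r = 42.3 − 44.3 = -2
x=30: ŷ = -0.7 + 1.8·30 = 53.3; r = 49.3 − 53.3 = -4
x=35: ŷ = -0.7 + 1.8·35 = 62.3; r = 67.3 − 62.3 = 5
x=40: ŷ = -0.7 + 1.8·40 = 71.3; r = 72.3 − 71.3 = 1
x=45: ŷ = -0.7 + 1.8·45 = 80.3; r = 83.3 − 80.3 = 3
x=50: ŷ = -0.7 + 1.8·50 = 89.3; r = 87.3 − 89.3 = -2
x=55: ŷ = -0.7 + 1.8·55 = 98.3; r = 102.3 − 98.3 = 4
x=60: ŷ = -0.7 + 1.8·60 = 107.3; r = 102.3 − 107.3 = -5
x=65: ŷ = -0.7 + 1.8·65 = 116.3; r = 116.3 − 116.3 = 0
|r| > 3.5: x=30 (|r|=4), x=35 (|r|=5), x=55 (|r|=4), x=60 (|r|=5) → 4

4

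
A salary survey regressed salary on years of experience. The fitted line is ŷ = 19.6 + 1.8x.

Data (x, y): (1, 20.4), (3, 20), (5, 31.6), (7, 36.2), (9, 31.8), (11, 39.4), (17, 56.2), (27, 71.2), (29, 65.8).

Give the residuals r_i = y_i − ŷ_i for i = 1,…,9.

x=1: ŷ = 19.6 + 1.8·1 = 21.4; r = 20.4 − 21.4 = -1
x=3: ŷ = 19.6 + 1.8·3 = 25; r = 20 − 25 = -5
x=5: ŷ = 19.6 + 1.8·5 = 28.6; r = 31.6 − 28.6 = 3
x=7: ŷ = 19.6 + 1.8·7 = 32.2; r = 36.2 − 32.2 = 4
x=9: ŷ = 19.6 + 1.8·9 = 35.8; r = 31.8 − 35.8 = -4
x=11: ŷ = 19.6 + 1.8·11 = 39.4; r = 39.4 − 39.4 = 0
x=17: ŷ = 19.6 + 1.8·17 = 50.2; r = 56.2 − 50.2 = 6
x=27: ŷ = 19.6 + 1.8·27 = 68.2; r = 71.2 − 68.2 = 3
x=29: ŷ = 19.6 + 1.8·29 = 71.8; r = 65.8 − 71.8 = -6

-1, -5, 3, 4, -4, 0, 6, 3, -6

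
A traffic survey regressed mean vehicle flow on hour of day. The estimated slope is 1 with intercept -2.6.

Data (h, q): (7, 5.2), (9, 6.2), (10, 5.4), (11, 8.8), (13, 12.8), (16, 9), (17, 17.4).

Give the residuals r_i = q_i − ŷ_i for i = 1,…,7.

h=7: ŷ = -2.6 + 7 = 4.4; r = 5.2 − 4.4 = 0.8
h=9: ŷ = -2.6 + 9 = 6.4; r = 6.2 − 6.4 = -0.2
h=10: ŷ = -2.6 + 10 = 7.4; r = 5.4 − 7.4 = -2
h=11: ŷ = -2.6 + 11 = 8.4; r = 8.8 − 8.4 = 0.4
h=13: ŷ = -2.6 + 13 = 10.4; r = 12.8 − 10.4 = 2.4
h=16: ŷ = -2.6 + 16 = 13.4; r = 9 − 13.4 = -4.4
h=17: ŷ = -2.6 + 17 = 14.4; r = 17.4 − 14.4 = 3

0.8, -0.2, -2, 0.4, 2.4, -4.4, 3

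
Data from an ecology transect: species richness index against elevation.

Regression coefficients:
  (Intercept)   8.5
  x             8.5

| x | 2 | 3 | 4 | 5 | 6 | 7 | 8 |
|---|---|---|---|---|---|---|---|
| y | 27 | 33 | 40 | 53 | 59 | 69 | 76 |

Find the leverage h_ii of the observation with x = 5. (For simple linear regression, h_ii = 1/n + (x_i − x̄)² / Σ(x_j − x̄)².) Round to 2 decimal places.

x̄ = (2 + 3 + 4 + 5 + 6 + 7 + 8)/7 = 5
Σ(x − x̄)² = 9 + 4 + 1 + 0 + 1 + 4 + 9 = 28
h = 1/7 + (0)²/28 = 0.142857 + 0 = 0.14

h = 0.14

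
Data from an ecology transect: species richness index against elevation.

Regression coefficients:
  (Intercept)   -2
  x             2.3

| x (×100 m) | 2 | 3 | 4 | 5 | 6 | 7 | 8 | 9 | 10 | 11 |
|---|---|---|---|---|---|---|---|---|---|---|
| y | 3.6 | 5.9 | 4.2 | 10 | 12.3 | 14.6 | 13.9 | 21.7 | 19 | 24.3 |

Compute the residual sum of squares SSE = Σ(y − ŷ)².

SSE = 32

x=2: ŷ = -2 + 2.3·2 = 2.6; r = 3.6 − 2.6 = 1
x=3: ŷ = -2 + 2.3·3 = 4.9; r = 5.9 − 4.9 = 1
x=4: ŷ = -2 + 2.3·4 = 7.2; r = 4.2 − 7.2 = -3
x=5: ŷ = -2 + 2.3·5 = 9.5; r = 10 − 9.5 = 0.5
x=6: ŷ = -2 + 2.3·6 = 11.8; r = 12.3 − 11.8 = 0.5
x=7: ŷ = -2 + 2.3·7 = 14.1; r = 14.6 − 14.1 = 0.5
x=8: ŷ = -2 + 2.3·8 = 16.4; r = 13.9 − 16.4 = -2.5
x=9: ŷ = -2 + 2.3·9 = 18.7; r = 21.7 − 18.7 = 3
x=10: ŷ = -2 + 2.3·10 = 21; r = 19 − 21 = -2
x=11: ŷ = -2 + 2.3·11 = 23.3; r = 24.3 − 23.3 = 1
SSE = 1 + 1 + 9 + 0.25 + 0.25 + 0.25 + 6.25 + 9 + 4 + 1 = 32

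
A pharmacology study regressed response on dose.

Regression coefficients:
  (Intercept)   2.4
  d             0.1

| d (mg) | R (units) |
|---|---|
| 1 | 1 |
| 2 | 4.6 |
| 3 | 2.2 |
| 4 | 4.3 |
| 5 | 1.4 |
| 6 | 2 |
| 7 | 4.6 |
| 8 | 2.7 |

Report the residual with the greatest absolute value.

e = 2

d=1: ŷ = 2.4 + 0.1·1 = 2.5; e = 1 − 2.5 = -1.5
d=2: ŷ = 2.4 + 0.1·2 = 2.6; e = 4.6 − 2.6 = 2
d=3: ŷ = 2.4 + 0.1·3 = 2.7; e = 2.2 − 2.7 = -0.5
d=4: ŷ = 2.4 + 0.1·4 = 2.8; e = 4.3 − 2.8 = 1.5
d=5: ŷ = 2.4 + 0.1·5 = 2.9; e = 1.4 − 2.9 = -1.5
d=6: ŷ = 2.4 + 0.1·6 = 3; e = 2 − 3 = -1
d=7: ŷ = 2.4 + 0.1·7 = 3.1; e = 4.6 − 3.1 = 1.5
d=8: ŷ = 2.4 + 0.1·8 = 3.2; e = 2.7 − 3.2 = -0.5
Largest |e| is 2 at d = 2, residual 2.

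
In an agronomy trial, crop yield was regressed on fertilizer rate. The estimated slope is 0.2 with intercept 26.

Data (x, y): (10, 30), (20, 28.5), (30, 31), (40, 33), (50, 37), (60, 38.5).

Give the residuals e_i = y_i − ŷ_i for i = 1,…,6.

2, -1.5, -1, -1, 1, 0.5

x=10: ŷ = 26 + 0.2·10 = 28; e = 30 − 28 = 2
x=20: ŷ = 26 + 0.2·20 = 30; e = 28.5 − 30 = -1.5
x=30: ŷ = 26 + 0.2·30 = 32; e = 31 − 32 = -1
x=40: ŷ = 26 + 0.2·40 = 34; e = 33 − 34 = -1
x=50: ŷ = 26 + 0.2·50 = 36; e = 37 − 36 = 1
x=60: ŷ = 26 + 0.2·60 = 38; e = 38.5 − 38 = 0.5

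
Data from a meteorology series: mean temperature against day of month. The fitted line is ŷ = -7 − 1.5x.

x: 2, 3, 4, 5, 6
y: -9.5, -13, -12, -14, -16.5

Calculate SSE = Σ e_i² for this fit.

x=2: ŷ = -7 − 1.5·2 = -10; e = -9.5 − (-10) = 0.5
x=3: ŷ = -7 − 1.5·3 = -11.5; e = -13 − (-11.5) = -1.5
x=4: ŷ = -7 − 1.5·4 = -13; e = -12 − (-13) = 1
x=5: ŷ = -7 − 1.5·5 = -14.5; e = -14 − (-14.5) = 0.5
x=6: ŷ = -7 − 1.5·6 = -16; e = -16.5 − (-16) = -0.5
SSE = 0.25 + 2.25 + 1 + 0.25 + 0.25 = 4

SSE = 4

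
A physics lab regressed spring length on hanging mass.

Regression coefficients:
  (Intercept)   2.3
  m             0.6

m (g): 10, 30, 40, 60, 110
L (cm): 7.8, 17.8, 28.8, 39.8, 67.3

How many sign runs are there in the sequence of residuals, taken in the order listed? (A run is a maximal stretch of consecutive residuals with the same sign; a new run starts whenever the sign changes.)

m=10: L̂ = 2.3 + 0.6·10 = 8.3; e = 7.8 − 8.3 = -0.5
m=30: L̂ = 2.3 + 0.6·30 = 20.3; e = 17.8 − 20.3 = -2.5
m=40: L̂ = 2.3 + 0.6·40 = 26.3; e = 28.8 − 26.3 = 2.5
m=60: L̂ = 2.3 + 0.6·60 = 38.3; e = 39.8 − 38.3 = 1.5
m=110: L̂ = 2.3 + 0.6·110 = 68.3; e = 67.3 − 68.3 = -1
Signs: − − + + −
Runs: −×2, +×2, −×1 → 3

3 runs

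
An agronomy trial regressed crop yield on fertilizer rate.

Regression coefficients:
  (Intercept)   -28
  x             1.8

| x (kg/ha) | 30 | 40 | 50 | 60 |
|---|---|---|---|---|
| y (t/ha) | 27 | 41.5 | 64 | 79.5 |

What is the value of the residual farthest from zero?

x=30: ŷ = -28 + 1.8·30 = 26; r = 27 − 26 = 1
x=40: ŷ = -28 + 1.8·40 = 44; r = 41.5 − 44 = -2.5
x=50: ŷ = -28 + 1.8·50 = 62; r = 64 − 62 = 2
x=60: ŷ = -28 + 1.8·60 = 80; r = 79.5 − 80 = -0.5
Largest |r| is 2.5 at x = 40, residual -2.5.

r = -2.5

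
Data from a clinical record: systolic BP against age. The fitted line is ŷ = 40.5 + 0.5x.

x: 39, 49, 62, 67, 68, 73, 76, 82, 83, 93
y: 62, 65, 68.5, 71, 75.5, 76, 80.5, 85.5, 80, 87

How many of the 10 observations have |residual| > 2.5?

x=39: ŷ = 40.5 + 0.5·39 = 60; e = 62 − 60 = 2
x=49: ŷ = 40.5 + 0.5·49 = 65; e = 65 − 65 = 0
x=62: ŷ = 40.5 + 0.5·62 = 71.5; e = 68.5 − 71.5 = -3
x=67: ŷ = 40.5 + 0.5·67 = 74; e = 71 − 74 = -3
x=68: ŷ = 40.5 + 0.5·68 = 74.5; e = 75.5 − 74.5 = 1
x=73: ŷ = 40.5 + 0.5·73 = 77; e = 76 − 77 = -1
x=76: ŷ = 40.5 + 0.5·76 = 78.5; e = 80.5 − 78.5 = 2
x=82: ŷ = 40.5 + 0.5·82 = 81.5; e = 85.5 − 81.5 = 4
x=83: ŷ = 40.5 + 0.5·83 = 82; e = 80 − 82 = -2
x=93: ŷ = 40.5 + 0.5·93 = 87; e = 87 − 87 = 0
|e| > 2.5: x=62 (|e|=3), x=67 (|e|=3), x=82 (|e|=4) → 3

3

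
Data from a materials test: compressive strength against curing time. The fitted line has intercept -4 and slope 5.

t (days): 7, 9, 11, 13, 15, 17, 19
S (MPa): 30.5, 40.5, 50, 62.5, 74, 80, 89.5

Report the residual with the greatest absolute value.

e = 3

t=7: ŷ = -4 + 5·7 = 31; e = 30.5 − 31 = -0.5
t=9: ŷ = -4 + 5·9 = 41; e = 40.5 − 41 = -0.5
t=11: ŷ = -4 + 5·11 = 51; e = 50 − 51 = -1
t=13: ŷ = -4 + 5·13 = 61; e = 62.5 − 61 = 1.5
t=15: ŷ = -4 + 5·15 = 71; e = 74 − 71 = 3
t=17: ŷ = -4 + 5·17 = 81; e = 80 − 81 = -1
t=19: ŷ = -4 + 5·19 = 91; e = 89.5 − 91 = -1.5
Largest |e| is 3 at t = 15, residual 3.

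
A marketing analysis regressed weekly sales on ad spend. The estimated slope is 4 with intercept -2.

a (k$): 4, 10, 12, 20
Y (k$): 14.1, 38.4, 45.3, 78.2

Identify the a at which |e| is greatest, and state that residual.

a = 12, e = -0.7

a=4: Ŷ = -2 + 4·4 = 14; e = 14.1 − 14 = 0.1
a=10: Ŷ = -2 + 4·10 = 38; e = 38.4 − 38 = 0.4
a=12: Ŷ = -2 + 4·12 = 46; e = 45.3 − 46 = -0.7
a=20: Ŷ = -2 + 4·20 = 78; e = 78.2 − 78 = 0.2
Largest |e| is 0.7 at a = 12, residual -0.7.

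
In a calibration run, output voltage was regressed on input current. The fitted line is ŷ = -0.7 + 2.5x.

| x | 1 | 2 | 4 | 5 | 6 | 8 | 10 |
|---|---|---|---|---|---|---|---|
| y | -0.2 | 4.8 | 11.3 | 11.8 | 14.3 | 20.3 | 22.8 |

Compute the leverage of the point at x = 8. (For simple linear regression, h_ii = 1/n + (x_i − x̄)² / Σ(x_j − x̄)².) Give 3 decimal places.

h = 0.277

x̄ = (1 + 2 + 4 + 5 + 6 + 8 + 10)/7 = 5.14286
Σ(x − x̄)² = 17.1633 + 9.87755 + 1.30612 + 0.0204082 + 0.734694 + 8.16327 + 23.5918 = 60.8571
h = 1/7 + (2.85714)²/60.8571 = 0.142857 + 0.134138 = 0.277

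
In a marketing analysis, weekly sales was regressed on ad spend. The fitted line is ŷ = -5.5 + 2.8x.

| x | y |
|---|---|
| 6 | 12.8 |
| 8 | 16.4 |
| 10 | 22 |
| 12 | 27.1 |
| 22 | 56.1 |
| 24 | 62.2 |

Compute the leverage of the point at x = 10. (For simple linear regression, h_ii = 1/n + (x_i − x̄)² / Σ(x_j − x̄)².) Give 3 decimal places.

x̄ = (6 + 8 + 10 + 12 + 22 + 24)/6 = 13.6667
Σ(x − x̄)² = 58.7778 + 32.1111 + 13.4444 + 2.77778 + 69.4444 + 106.778 = 283.333
h = 1/6 + (-3.66667)²/283.333 = 0.166667 + 0.047451 = 0.214

h = 0.214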